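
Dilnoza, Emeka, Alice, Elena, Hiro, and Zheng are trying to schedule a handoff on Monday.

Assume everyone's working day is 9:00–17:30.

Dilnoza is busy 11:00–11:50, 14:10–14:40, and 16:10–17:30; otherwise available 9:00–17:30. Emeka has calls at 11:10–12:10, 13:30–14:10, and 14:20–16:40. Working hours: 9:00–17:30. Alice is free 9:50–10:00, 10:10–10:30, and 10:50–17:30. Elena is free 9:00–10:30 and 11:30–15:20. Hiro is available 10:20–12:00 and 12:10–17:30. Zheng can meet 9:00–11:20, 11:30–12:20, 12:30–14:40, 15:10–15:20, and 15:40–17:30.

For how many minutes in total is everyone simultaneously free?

Dilnoza free within 09:00–17:30: 09:00–11:00, 11:50–14:10, 14:40–16:10.
Emeka free within 09:00–17:30: 09:00–11:10, 12:10–13:30, 14:10–14:20, 16:40–17:30.
Dilnoza ∩ Emeka: 09:00–11:00, 12:10–13:30.
Dilnoza ∩ Emeka ∩ Alice: 09:50–10:00, 10:10–10:30, 10:50–11:00, 12:10–13:30.
Dilnoza ∩ Emeka ∩ Alice ∩ Elena: 09:50–10:00, 10:10–10:30, 12:10–13:30.
Dilnoza ∩ Emeka ∩ Alice ∩ Elena ∩ Hiro: 10:20–10:30, 12:10–13:30.
Dilnoza ∩ Emeka ∩ Alice ∩ Elena ∩ Hiro ∩ Zheng: 10:20–10:30, 12:10–12:20, 12:30–13:30.
Total common minutes: 10 + 10 + 60 = 80.

80 minutes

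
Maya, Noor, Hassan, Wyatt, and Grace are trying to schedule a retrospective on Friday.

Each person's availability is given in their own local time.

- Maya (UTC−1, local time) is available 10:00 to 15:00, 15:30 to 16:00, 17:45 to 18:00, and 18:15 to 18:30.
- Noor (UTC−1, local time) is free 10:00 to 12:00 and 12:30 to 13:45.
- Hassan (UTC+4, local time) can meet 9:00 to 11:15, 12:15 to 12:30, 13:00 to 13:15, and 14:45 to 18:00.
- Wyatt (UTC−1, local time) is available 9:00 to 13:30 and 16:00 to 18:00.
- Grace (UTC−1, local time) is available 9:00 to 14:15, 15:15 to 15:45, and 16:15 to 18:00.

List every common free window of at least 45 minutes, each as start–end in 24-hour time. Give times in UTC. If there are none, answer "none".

Maya → UTC: 11:00–16:00, 16:30–17:00, 18:45–19:00, 19:15–19:30.
Noor → UTC: 11:00–13:00, 13:30–14:45.
Hassan → UTC: 05:00–07:15, 08:15–08:30, 09:00–09:15, 10:45–14:00.
Wyatt → UTC: 10:00–14:30, 17:00–19:00.
Grace → UTC: 10:00–15:15, 16:15–16:45, 17:15–19:00.
Maya ∩ Noor: 11:00–13:00, 13:30–14:45.
Maya ∩ Noor ∩ Hassan: 11:00–13:00, 13:30–14:00.
Maya ∩ Noor ∩ Hassan ∩ Wyatt: 11:00–13:00, 13:30–14:00.
Maya ∩ Noor ∩ Hassan ∩ Wyatt ∩ Grace: 11:00–13:00, 13:30–14:00.
Windows ≥ 45 min: 11:00–13:00.

11:00–13:00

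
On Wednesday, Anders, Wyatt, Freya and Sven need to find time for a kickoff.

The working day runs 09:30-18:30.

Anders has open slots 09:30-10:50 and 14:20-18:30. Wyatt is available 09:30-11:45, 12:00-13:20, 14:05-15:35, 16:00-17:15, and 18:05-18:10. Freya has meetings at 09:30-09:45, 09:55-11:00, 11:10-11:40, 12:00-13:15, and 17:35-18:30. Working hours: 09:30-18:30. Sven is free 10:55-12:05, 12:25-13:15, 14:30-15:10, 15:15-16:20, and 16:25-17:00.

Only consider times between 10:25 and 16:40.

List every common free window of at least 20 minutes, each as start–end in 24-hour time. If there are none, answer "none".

Freya free within 09:30–18:30: 09:45–09:55, 11:00–11:10, 11:40–12:00, 13:15–17:35.
Anders ∩ Wyatt: 09:30–10:50, 14:20–15:35, 16:00–17:15, 18:05–18:10.
Anders ∩ Wyatt ∩ Freya: 09:45–09:55, 14:20–15:35, 16:00–17:15.
Anders ∩ Wyatt ∩ Freya ∩ Sven: 14:30–15:10, 15:15–15:35, 16:00–16:20, 16:25–17:00.
Restricted to 10:25–16:40: 14:30–15:10, 15:15–15:35, 16:00–16:20, 16:25–16:40.
Windows ≥ 20 min: 14:30–15:10, 15:15–15:35, 16:00–16:20.

14:30–15:10, 15:15–15:35, 16:00–16:20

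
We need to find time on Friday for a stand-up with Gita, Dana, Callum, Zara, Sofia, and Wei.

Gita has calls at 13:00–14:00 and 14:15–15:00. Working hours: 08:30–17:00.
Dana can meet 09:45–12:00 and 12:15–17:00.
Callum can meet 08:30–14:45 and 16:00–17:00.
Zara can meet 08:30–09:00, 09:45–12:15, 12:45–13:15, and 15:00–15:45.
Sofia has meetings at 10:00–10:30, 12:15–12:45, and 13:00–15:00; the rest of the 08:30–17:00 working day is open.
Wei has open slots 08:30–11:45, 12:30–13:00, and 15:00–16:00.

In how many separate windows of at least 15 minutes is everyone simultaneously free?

3

Gita free within 08:30–17:00: 08:30–13:00, 14:00–14:15, 15:00–17:00.
Sofia free within 08:30–17:00: 08:30–10:00, 10:30–12:15, 12:45–13:00, 15:00–17:00.
Gita ∩ Dana: 09:45–12:00, 12:15–13:00, 14:00–14:15, 15:00–17:00.
Gita ∩ Dana ∩ Callum: 09:45–12:00, 12:15–13:00, 14:00–14:15, 16:00–17:00.
Gita ∩ Dana ∩ Callum ∩ Zara: 09:45–12:00, 12:45–13:00.
Gita ∩ Dana ∩ Callum ∩ Zara ∩ Sofia: 09:45–10:00, 10:30–12:00, 12:45–13:00.
Gita ∩ Dana ∩ Callum ∩ Zara ∩ Sofia ∩ Wei: 09:45–10:00, 10:30–11:45, 12:45–13:00.
Windows ≥ 15 min: 09:45–10:00, 10:30–11:45, 12:45–13:00.
That's 3 windows.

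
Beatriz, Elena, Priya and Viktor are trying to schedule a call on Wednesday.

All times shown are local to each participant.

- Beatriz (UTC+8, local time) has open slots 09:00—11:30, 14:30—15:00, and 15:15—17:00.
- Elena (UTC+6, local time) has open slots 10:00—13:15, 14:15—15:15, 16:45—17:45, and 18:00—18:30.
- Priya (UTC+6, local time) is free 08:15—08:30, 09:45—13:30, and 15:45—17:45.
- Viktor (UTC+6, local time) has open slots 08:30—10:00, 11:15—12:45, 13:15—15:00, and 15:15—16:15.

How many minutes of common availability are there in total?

15 minutes

Beatriz → UTC: 01:00–03:30, 06:30–07:00, 07:15–09:00.
Elena → UTC: 04:00–07:15, 08:15–09:15, 10:45–11:45, 12:00–12:30.
Priya → UTC: 02:15–02:30, 03:45–07:30, 09:45–11:45.
Viktor → UTC: 02:30–04:00, 05:15–06:45, 07:15–09:00, 09:15–10:15.
Beatriz ∩ Elena: 06:30–07:00, 08:15–09:00.
Beatriz ∩ Elena ∩ Priya: 06:30–07:00.
Beatriz ∩ Elena ∩ Priya ∩ Viktor: 06:30–06:45.
Total common minutes: 15.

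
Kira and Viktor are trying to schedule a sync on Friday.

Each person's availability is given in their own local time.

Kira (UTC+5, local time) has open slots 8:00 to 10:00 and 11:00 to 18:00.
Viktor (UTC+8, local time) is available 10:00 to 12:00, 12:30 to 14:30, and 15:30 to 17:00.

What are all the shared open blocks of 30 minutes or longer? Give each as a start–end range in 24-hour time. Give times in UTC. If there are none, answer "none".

Kira → UTC: 03:00–05:00, 06:00–13:00.
Viktor → UTC: 02:00–04:00, 04:30–06:30, 07:30–09:00.
Kira ∩ Viktor: 03:00–04:00, 04:30–05:00, 06:00–06:30, 07:30–09:00.
Windows ≥ 30 min: 03:00–04:00, 04:30–05:00, 06:00–06:30, 07:30–09:00.

03:00–04:00, 04:30–05:00, 06:00–06:30, 07:30–09:00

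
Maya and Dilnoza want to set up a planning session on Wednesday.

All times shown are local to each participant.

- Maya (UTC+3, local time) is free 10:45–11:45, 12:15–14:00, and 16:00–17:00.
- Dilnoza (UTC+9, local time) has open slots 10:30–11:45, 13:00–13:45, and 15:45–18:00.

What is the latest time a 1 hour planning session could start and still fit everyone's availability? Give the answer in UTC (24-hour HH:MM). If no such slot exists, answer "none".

07:45

Maya → UTC: 07:45–08:45, 09:15–11:00, 13:00–14:00.
Dilnoza → UTC: 01:30–02:45, 04:00–04:45, 06:45–09:00.
Maya ∩ Dilnoza: 07:45–08:45.
Windows ≥ 60 min: 07:45–08:45.
Latest start in the last window 07:45–08:45 is 08:45 − 60 min = 07:45.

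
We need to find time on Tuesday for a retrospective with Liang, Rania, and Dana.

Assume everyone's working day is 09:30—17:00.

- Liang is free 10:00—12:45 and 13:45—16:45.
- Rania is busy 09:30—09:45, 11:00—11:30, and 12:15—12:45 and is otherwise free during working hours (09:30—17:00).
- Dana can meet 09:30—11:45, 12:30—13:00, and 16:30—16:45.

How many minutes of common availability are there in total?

Rania free within 09:30–17:00: 09:45–11:00, 11:30–12:15, 12:45–17:00.
Liang ∩ Rania: 10:00–11:00, 11:30–12:15, 13:45–16:45.
Liang ∩ Rania ∩ Dana: 10:00–11:00, 11:30–11:45, 16:30–16:45.
Total common minutes: 60 + 15 + 15 = 90.

90 minutes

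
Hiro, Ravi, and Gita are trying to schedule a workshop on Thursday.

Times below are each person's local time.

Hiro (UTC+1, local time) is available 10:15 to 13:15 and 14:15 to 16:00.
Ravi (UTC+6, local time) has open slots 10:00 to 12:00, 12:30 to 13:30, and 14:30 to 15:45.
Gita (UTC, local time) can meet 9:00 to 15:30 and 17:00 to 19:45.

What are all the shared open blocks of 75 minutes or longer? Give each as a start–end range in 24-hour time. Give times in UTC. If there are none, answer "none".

Hiro → UTC: 09:15–12:15, 13:15–15:00.
Ravi → UTC: 04:00–06:00, 06:30–07:30, 08:30–09:45.
Gita → UTC: 09:00–15:30, 17:00–19:45.
Hiro ∩ Ravi: 09:15–09:45.
Hiro ∩ Ravi ∩ Gita: 09:15–09:45.
Windows ≥ 75 min: (none).

none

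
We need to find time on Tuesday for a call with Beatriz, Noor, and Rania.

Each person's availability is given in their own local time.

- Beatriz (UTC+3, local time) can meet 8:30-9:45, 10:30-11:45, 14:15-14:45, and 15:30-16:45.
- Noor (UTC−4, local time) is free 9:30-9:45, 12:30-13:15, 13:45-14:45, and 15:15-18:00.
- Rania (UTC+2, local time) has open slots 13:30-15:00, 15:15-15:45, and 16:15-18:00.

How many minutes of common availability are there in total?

Beatriz → UTC: 05:30–06:45, 07:30–08:45, 11:15–11:45, 12:30–13:45.
Noor → UTC: 13:30–13:45, 16:30–17:15, 17:45–18:45, 19:15–22:00.
Rania → UTC: 11:30–13:00, 13:15–13:45, 14:15–16:00.
Beatriz ∩ Noor: 13:30–13:45.
Beatriz ∩ Noor ∩ Rania: 13:30–13:45.
Total common minutes: 15.

15 minutes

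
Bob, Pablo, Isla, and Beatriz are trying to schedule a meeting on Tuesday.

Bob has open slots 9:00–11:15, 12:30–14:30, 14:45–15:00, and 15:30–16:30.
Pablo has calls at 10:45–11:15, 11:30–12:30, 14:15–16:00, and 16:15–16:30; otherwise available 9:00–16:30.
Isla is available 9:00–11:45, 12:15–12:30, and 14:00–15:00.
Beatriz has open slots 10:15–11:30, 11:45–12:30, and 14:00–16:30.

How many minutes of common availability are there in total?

45 minutes

Pablo free within 09:00–16:30: 09:00–10:45, 11:15–11:30, 12:30–14:15, 16:00–16:15.
Bob ∩ Pablo: 09:00–10:45, 12:30–14:15, 16:00–16:15.
Bob ∩ Pablo ∩ Isla: 09:00–10:45, 14:00–14:15.
Bob ∩ Pablo ∩ Isla ∩ Beatriz: 10:15–10:45, 14:00–14:15.
Total common minutes: 30 + 15 = 45.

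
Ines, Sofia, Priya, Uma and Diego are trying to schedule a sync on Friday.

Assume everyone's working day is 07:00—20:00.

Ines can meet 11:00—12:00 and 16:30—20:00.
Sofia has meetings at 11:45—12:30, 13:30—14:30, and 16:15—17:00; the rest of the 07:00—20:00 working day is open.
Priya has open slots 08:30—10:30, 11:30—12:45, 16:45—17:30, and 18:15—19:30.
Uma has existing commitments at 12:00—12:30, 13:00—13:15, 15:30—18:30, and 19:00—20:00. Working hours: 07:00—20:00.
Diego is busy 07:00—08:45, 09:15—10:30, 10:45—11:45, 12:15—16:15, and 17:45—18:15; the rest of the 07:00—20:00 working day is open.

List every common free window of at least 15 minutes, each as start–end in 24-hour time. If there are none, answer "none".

18:30–19:00

Sofia free within 07:00–20:00: 07:00–11:45, 12:30–13:30, 14:30–16:15, 17:00–20:00.
Uma free within 07:00–20:00: 07:00–12:00, 12:30–13:00, 13:15–15:30, 18:30–19:00.
Diego free within 07:00–20:00: 08:45–09:15, 10:30–10:45, 11:45–12:15, 16:15–17:45, 18:15–20:00.
Ines ∩ Sofia: 11:00–11:45, 17:00–20:00.
Ines ∩ Sofia ∩ Priya: 11:30–11:45, 17:00–17:30, 18:15–19:30.
Ines ∩ Sofia ∩ Priya ∩ Uma: 11:30–11:45, 18:30–19:00.
Ines ∩ Sofia ∩ Priya ∩ Uma ∩ Diego: 18:30–19:00.
Windows ≥ 15 min: 18:30–19:00.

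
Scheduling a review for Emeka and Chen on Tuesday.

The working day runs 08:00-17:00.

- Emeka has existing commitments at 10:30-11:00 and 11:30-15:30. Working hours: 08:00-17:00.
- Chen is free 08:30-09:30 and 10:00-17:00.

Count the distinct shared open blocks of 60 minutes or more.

Emeka free within 08:00–17:00: 08:00–10:30, 11:00–11:30, 15:30–17:00.
Emeka ∩ Chen: 08:30–09:30, 10:00–10:30, 11:00–11:30, 15:30–17:00.
Windows ≥ 60 min: 08:30–09:30, 15:30–17:00.
That's 2 windows.

2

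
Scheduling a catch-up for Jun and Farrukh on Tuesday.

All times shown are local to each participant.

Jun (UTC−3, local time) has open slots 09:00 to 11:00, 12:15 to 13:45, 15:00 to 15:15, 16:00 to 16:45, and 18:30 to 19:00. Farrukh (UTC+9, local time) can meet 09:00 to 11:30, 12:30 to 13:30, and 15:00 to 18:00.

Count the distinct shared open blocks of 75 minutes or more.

0

Jun → UTC: 12:00–14:00, 15:15–16:45, 18:00–18:15, 19:00–19:45, 21:30–22:00.
Farrukh → UTC: 00:00–02:30, 03:30–04:30, 06:00–09:00.
Jun ∩ Farrukh: (none).
Windows ≥ 75 min: (none).
That's 0 windows.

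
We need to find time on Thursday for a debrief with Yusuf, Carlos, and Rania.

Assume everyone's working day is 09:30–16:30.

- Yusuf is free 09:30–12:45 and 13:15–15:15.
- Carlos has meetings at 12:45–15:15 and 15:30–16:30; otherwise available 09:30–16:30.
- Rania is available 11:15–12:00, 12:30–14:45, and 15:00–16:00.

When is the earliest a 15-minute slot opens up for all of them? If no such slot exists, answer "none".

11:15

Carlos free within 09:30–16:30: 09:30–12:45, 15:15–15:30.
Yusuf ∩ Carlos: 09:30–12:45.
Yusuf ∩ Carlos ∩ Rania: 11:15–12:00, 12:30–12:45.
Windows ≥ 15 min: 11:15–12:00, 12:30–12:45.
Earliest such window starts at 11:15.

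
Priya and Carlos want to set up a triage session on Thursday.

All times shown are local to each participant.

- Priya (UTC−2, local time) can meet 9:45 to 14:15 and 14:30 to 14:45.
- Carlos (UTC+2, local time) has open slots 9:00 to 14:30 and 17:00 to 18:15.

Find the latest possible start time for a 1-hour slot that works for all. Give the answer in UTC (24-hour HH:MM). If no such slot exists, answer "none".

Priya → UTC: 11:45–16:15, 16:30–16:45.
Carlos → UTC: 07:00–12:30, 15:00–16:15.
Priya ∩ Carlos: 11:45–12:30, 15:00–16:15.
Windows ≥ 60 min: 15:00–16:15.
Latest start in the last window 15:00–16:15 is 16:15 − 60 min = 15:15.

15:15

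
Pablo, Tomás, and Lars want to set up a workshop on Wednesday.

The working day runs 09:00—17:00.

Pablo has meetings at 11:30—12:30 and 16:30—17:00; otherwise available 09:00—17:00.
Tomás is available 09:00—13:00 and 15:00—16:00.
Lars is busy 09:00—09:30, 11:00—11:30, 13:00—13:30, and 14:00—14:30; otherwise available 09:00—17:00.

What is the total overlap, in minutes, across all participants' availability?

180 minutes

Pablo free within 09:00–17:00: 09:00–11:30, 12:30–16:30.
Lars free within 09:00–17:00: 09:30–11:00, 11:30–13:00, 13:30–14:00, 14:30–17:00.
Pablo ∩ Tomás: 09:00–11:30, 12:30–13:00, 15:00–16:00.
Pablo ∩ Tomás ∩ Lars: 09:30–11:00, 12:30–13:00, 15:00–16:00.
Total common minutes: 90 + 30 + 60 = 180.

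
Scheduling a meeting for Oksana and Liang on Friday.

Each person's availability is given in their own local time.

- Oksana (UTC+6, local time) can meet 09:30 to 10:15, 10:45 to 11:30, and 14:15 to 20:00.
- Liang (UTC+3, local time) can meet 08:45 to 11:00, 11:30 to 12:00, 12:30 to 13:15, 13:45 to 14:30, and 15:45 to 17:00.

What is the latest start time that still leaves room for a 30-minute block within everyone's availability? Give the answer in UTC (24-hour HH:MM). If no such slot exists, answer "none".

Oksana → UTC: 03:30–04:15, 04:45–05:30, 08:15–14:00.
Liang → UTC: 05:45–08:00, 08:30–09:00, 09:30–10:15, 10:45–11:30, 12:45–14:00.
Oksana ∩ Liang: 08:30–09:00, 09:30–10:15, 10:45–11:30, 12:45–14:00.
Windows ≥ 30 min: 08:30–09:00, 09:30–10:15, 10:45–11:30, 12:45–14:00.
Latest start in the last window 12:45–14:00 is 14:00 − 30 min = 13:30.

13:30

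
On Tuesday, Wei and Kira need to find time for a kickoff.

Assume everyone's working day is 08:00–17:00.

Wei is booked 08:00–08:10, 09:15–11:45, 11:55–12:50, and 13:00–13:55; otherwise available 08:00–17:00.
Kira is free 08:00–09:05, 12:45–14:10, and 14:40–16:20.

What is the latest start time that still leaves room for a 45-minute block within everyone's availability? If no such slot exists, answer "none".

Wei free within 08:00–17:00: 08:10–09:15, 11:45–11:55, 12:50–13:00, 13:55–17:00.
Wei ∩ Kira: 08:10–09:05, 12:50–13:00, 13:55–14:10, 14:40–16:20.
Windows ≥ 45 min: 08:10–09:05, 14:40–16:20.
Latest start in the last window 14:40–16:20 is 16:20 − 45 min = 15:35.

15:35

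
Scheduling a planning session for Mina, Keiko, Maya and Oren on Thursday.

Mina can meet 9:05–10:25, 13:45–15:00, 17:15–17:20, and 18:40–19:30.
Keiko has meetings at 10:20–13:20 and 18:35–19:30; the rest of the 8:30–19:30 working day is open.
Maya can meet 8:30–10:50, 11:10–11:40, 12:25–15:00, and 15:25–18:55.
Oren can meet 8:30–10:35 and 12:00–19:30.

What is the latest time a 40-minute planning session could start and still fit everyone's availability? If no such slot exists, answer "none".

14:20

Keiko free within 08:30–19:30: 08:30–10:20, 13:20–18:35.
Mina ∩ Keiko: 09:05–10:20, 13:45–15:00, 17:15–17:20.
Mina ∩ Keiko ∩ Maya: 09:05–10:20, 13:45–15:00, 17:15–17:20.
Mina ∩ Keiko ∩ Maya ∩ Oren: 09:05–10:20, 13:45–15:00, 17:15–17:20.
Windows ≥ 40 min: 09:05–10:20, 13:45–15:00.
Latest start in the last window 13:45–15:00 is 15:00 − 40 min = 14:20.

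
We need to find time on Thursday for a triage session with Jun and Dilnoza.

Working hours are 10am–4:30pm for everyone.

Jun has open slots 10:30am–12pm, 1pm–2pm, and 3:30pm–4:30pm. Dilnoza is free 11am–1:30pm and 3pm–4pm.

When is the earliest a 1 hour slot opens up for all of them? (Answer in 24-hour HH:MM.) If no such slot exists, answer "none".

Jun ∩ Dilnoza: 11:00–12:00, 13:00–13:30, 15:30–16:00.
Windows ≥ 60 min: 11:00–12:00.
Earliest such window starts at 11:00.

11:00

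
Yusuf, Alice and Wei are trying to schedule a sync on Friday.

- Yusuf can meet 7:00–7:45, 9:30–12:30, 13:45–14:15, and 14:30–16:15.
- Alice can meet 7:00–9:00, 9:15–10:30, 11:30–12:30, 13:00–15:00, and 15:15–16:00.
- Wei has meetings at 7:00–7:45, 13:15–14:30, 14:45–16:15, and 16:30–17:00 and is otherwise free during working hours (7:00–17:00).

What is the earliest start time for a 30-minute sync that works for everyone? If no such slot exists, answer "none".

Wei free within 07:00–17:00: 07:45–13:15, 14:30–14:45, 16:15–16:30.
Yusuf ∩ Alice: 07:00–07:45, 09:30–10:30, 11:30–12:30, 13:45–14:15, 14:30–15:00, 15:15–16:00.
Yusuf ∩ Alice ∩ Wei: 09:30–10:30, 11:30–12:30, 14:30–14:45.
Windows ≥ 30 min: 09:30–10:30, 11:30–12:30.
Earliest such window starts at 09:30.

09:30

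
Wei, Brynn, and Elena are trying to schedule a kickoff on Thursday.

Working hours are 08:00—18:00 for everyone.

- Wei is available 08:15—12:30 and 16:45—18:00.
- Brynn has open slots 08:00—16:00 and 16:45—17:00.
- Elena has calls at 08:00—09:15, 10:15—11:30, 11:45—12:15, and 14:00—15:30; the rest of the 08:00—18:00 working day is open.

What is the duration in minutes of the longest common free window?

60 minutes

Elena free within 08:00–18:00: 09:15–10:15, 11:30–11:45, 12:15–14:00, 15:30–18:00.
Wei ∩ Brynn: 08:15–12:30, 16:45–17:00.
Wei ∩ Brynn ∩ Elena: 09:15–10:15, 11:30–11:45, 12:15–12:30, 16:45–17:00.
Common window lengths: 60, 15, 15, 15 min; longest is 60.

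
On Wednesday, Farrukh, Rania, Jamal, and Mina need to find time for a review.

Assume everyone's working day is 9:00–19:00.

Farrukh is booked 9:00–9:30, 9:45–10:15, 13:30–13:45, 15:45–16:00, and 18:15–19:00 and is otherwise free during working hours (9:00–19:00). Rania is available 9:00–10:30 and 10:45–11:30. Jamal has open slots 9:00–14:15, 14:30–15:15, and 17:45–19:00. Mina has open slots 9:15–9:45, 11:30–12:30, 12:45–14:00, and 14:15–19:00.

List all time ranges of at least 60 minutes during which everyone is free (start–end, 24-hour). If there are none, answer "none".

none

Farrukh free within 09:00–19:00: 09:30–09:45, 10:15–13:30, 13:45–15:45, 16:00–18:15.
Farrukh ∩ Rania: 09:30–09:45, 10:15–10:30, 10:45–11:30.
Farrukh ∩ Rania ∩ Jamal: 09:30–09:45, 10:15–10:30, 10:45–11:30.
Farrukh ∩ Rania ∩ Jamal ∩ Mina: 09:30–09:45.
Windows ≥ 60 min: (none).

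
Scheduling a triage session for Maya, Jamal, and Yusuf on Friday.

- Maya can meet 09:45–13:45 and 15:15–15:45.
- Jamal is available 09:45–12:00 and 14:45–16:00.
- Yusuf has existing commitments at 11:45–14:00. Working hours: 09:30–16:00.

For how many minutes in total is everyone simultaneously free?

150 minutes

Yusuf free within 09:30–16:00: 09:30–11:45, 14:00–16:00.
Maya ∩ Jamal: 09:45–12:00, 15:15–15:45.
Maya ∩ Jamal ∩ Yusuf: 09:45–11:45, 15:15–15:45.
Total common minutes: 120 + 30 = 150.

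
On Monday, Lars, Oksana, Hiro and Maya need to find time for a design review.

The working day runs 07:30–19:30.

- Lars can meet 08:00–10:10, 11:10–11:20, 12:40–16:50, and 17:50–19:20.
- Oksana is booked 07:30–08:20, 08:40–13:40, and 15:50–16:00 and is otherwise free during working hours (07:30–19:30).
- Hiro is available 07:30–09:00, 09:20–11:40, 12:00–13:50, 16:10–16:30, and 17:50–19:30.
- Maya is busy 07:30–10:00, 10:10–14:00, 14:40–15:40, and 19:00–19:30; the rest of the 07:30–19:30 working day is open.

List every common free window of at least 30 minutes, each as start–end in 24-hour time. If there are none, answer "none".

Oksana free within 07:30–19:30: 08:20–08:40, 13:40–15:50, 16:00–19:30.
Maya free within 07:30–19:30: 10:00–10:10, 14:00–14:40, 15:40–19:00.
Lars ∩ Oksana: 08:20–08:40, 13:40–15:50, 16:00–16:50, 17:50–19:20.
Lars ∩ Oksana ∩ Hiro: 08:20–08:40, 13:40–13:50, 16:10–16:30, 17:50–19:20.
Lars ∩ Oksana ∩ Hiro ∩ Maya: 16:10–16:30, 17:50–19:00.
Windows ≥ 30 min: 17:50–19:00.

17:50–19:00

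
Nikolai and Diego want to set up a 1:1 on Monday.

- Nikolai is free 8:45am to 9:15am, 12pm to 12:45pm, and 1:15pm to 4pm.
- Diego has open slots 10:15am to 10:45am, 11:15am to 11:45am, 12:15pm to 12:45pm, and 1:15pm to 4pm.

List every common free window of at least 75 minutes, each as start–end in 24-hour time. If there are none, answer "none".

Nikolai ∩ Diego: 12:15–12:45, 13:15–16:00.
Windows ≥ 75 min: 13:15–16:00.

13:15–16:00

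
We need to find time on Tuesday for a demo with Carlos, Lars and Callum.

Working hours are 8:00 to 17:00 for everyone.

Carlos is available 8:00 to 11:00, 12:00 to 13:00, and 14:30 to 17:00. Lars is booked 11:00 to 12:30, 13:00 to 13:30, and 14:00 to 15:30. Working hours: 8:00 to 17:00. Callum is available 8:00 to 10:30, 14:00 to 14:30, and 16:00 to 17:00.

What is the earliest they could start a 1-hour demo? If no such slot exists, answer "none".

Lars free within 08:00–17:00: 08:00–11:00, 12:30–13:00, 13:30–14:00, 15:30–17:00.
Carlos ∩ Lars: 08:00–11:00, 12:30–13:00, 15:30–17:00.
Carlos ∩ Lars ∩ Callum: 08:00–10:30, 16:00–17:00.
Windows ≥ 60 min: 08:00–10:30, 16:00–17:00.
Earliest such window starts at 08:00.

08:00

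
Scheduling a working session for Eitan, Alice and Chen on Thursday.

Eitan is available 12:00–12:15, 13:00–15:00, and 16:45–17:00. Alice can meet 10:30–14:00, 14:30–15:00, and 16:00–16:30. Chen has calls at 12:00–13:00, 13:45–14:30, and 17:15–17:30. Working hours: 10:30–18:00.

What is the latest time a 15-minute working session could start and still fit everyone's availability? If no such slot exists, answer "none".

14:45

Chen free within 10:30–18:00: 10:30–12:00, 13:00–13:45, 14:30–17:15, 17:30–18:00.
Eitan ∩ Alice: 12:00–12:15, 13:00–14:00, 14:30–15:00.
Eitan ∩ Alice ∩ Chen: 13:00–13:45, 14:30–15:00.
Windows ≥ 15 min: 13:00–13:45, 14:30–15:00.
Latest start in the last window 14:30–15:00 is 15:00 − 15 min = 14:45.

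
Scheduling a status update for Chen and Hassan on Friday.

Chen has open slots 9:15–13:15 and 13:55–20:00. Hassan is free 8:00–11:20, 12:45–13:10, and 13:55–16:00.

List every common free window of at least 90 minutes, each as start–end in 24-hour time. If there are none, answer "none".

09:15–11:20, 13:55–16:00

Chen ∩ Hassan: 09:15–11:20, 12:45–13:10, 13:55–16:00.
Windows ≥ 90 min: 09:15–11:20, 13:55–16:00.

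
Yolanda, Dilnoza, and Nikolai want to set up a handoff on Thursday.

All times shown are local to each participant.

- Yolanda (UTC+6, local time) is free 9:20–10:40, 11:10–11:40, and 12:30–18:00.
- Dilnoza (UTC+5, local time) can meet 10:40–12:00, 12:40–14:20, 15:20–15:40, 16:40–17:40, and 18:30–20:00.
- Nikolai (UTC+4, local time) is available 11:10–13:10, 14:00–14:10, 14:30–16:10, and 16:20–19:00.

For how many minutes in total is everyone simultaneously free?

Yolanda → UTC: 03:20–04:40, 05:10–05:40, 06:30–12:00.
Dilnoza → UTC: 05:40–07:00, 07:40–09:20, 10:20–10:40, 11:40–12:40, 13:30–15:00.
Nikolai → UTC: 07:10–09:10, 10:00–10:10, 10:30–12:10, 12:20–15:00.
Yolanda ∩ Dilnoza: 06:30–07:00, 07:40–09:20, 10:20–10:40, 11:40–12:00.
Yolanda ∩ Dilnoza ∩ Nikolai: 07:40–09:10, 10:30–10:40, 11:40–12:00.
Total common minutes: 90 + 10 + 20 = 120.

120 minutes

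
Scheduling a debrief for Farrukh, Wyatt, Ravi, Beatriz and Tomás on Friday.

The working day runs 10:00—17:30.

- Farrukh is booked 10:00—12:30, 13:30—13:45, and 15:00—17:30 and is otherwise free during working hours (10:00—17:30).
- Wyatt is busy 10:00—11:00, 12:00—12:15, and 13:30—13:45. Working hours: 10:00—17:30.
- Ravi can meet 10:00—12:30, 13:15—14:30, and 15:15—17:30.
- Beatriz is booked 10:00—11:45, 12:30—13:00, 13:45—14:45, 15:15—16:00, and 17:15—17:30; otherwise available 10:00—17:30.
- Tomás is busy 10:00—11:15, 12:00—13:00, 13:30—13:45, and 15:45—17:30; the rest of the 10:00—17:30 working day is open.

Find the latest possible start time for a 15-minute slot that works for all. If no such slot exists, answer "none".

13:15

Farrukh free within 10:00–17:30: 12:30–13:30, 13:45–15:00.
Wyatt free within 10:00–17:30: 11:00–12:00, 12:15–13:30, 13:45–17:30.
Beatriz free within 10:00–17:30: 11:45–12:30, 13:00–13:45, 14:45–15:15, 16:00–17:15.
Tomás free within 10:00–17:30: 11:15–12:00, 13:00–13:30, 13:45–15:45.
Farrukh ∩ Wyatt: 12:30–13:30, 13:45–15:00.
Farrukh ∩ Wyatt ∩ Ravi: 13:15–13:30, 13:45–14:30.
Farrukh ∩ Wyatt ∩ Ravi ∩ Beatriz: 13:15–13:30.
Farrukh ∩ Wyatt ∩ Ravi ∩ Beatriz ∩ Tomás: 13:15–13:30.
Windows ≥ 15 min: 13:15–13:30.
Latest start in the last window 13:15–13:30 is 13:30 − 15 min = 13:15.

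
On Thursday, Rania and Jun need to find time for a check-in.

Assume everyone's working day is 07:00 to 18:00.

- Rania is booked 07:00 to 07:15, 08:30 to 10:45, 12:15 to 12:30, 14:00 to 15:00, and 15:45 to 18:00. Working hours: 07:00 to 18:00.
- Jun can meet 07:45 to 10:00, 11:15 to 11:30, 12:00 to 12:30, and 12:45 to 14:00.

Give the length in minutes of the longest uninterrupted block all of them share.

Rania free within 07:00–18:00: 07:15–08:30, 10:45–12:15, 12:30–14:00, 15:00–15:45.
Rania ∩ Jun: 07:45–08:30, 11:15–11:30, 12:00–12:15, 12:45–14:00.
Common window lengths: 45, 15, 15, 75 min; longest is 75.

75 minutes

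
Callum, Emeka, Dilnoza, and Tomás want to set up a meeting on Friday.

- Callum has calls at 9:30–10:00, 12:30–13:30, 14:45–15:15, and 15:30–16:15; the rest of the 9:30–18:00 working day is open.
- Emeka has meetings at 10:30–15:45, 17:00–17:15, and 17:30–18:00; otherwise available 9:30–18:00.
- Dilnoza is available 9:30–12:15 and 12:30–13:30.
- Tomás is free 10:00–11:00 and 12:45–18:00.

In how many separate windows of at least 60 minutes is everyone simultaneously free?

0

Callum free within 09:30–18:00: 10:00–12:30, 13:30–14:45, 15:15–15:30, 16:15–18:00.
Emeka free within 09:30–18:00: 09:30–10:30, 15:45–17:00, 17:15–17:30.
Callum ∩ Emeka: 10:00–10:30, 16:15–17:00, 17:15–17:30.
Callum ∩ Emeka ∩ Dilnoza: 10:00–10:30.
Callum ∩ Emeka ∩ Dilnoza ∩ Tomás: 10:00–10:30.
Windows ≥ 60 min: (none).
That's 0 windows.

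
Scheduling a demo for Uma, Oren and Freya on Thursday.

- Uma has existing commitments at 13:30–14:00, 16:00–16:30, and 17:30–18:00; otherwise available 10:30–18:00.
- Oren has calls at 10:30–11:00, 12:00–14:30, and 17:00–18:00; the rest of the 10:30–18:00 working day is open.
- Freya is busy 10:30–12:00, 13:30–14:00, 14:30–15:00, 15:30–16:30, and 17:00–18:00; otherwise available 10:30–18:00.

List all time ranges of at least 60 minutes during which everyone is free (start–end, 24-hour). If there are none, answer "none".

none

Uma free within 10:30–18:00: 10:30–13:30, 14:00–16:00, 16:30–17:30.
Oren free within 10:30–18:00: 11:00–12:00, 14:30–17:00.
Freya free within 10:30–18:00: 12:00–13:30, 14:00–14:30, 15:00–15:30, 16:30–17:00.
Uma ∩ Oren: 11:00–12:00, 14:30–16:00, 16:30–17:00.
Uma ∩ Oren ∩ Freya: 15:00–15:30, 16:30–17:00.
Windows ≥ 60 min: (none).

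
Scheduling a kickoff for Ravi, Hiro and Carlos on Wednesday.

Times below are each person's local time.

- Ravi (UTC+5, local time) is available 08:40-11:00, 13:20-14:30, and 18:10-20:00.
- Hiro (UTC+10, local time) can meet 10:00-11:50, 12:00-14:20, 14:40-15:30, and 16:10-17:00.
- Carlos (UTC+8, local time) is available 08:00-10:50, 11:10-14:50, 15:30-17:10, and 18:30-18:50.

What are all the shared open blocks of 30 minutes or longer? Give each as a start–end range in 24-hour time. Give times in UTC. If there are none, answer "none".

03:40–04:20, 04:40–05:30

Ravi → UTC: 03:40–06:00, 08:20–09:30, 13:10–15:00.
Hiro → UTC: 00:00–01:50, 02:00–04:20, 04:40–05:30, 06:10–07:00.
Carlos → UTC: 00:00–02:50, 03:10–06:50, 07:30–09:10, 10:30–10:50.
Ravi ∩ Hiro: 03:40–04:20, 04:40–05:30.
Ravi ∩ Hiro ∩ Carlos: 03:40–04:20, 04:40–05:30.
Windows ≥ 30 min: 03:40–04:20, 04:40–05:30.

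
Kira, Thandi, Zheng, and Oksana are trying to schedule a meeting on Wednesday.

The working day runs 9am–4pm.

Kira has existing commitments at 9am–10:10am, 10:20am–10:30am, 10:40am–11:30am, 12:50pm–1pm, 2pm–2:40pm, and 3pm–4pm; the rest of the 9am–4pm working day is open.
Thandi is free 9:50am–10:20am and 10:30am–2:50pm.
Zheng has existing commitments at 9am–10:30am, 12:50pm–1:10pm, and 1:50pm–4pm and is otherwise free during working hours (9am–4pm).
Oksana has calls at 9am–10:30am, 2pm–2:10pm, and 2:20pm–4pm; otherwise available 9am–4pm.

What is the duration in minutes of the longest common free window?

Kira free within 09:00–16:00: 10:10–10:20, 10:30–10:40, 11:30–12:50, 13:00–14:00, 14:40–15:00.
Zheng free within 09:00–16:00: 10:30–12:50, 13:10–13:50.
Oksana free within 09:00–16:00: 10:30–14:00, 14:10–14:20.
Kira ∩ Thandi: 10:10–10:20, 10:30–10:40, 11:30–12:50, 13:00–14:00, 14:40–14:50.
Kira ∩ Thandi ∩ Zheng: 10:30–10:40, 11:30–12:50, 13:10–13:50.
Kira ∩ Thandi ∩ Zheng ∩ Oksana: 10:30–10:40, 11:30–12:50, 13:10–13:50.
Common window lengths: 10, 80, 40 min; longest is 80.

80 minutes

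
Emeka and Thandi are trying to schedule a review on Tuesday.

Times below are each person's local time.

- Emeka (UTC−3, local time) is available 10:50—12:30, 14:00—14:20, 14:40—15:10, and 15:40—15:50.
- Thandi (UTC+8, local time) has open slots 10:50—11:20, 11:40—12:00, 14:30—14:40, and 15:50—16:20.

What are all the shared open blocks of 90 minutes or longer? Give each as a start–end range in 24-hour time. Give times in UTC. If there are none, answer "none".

none

Emeka → UTC: 13:50–15:30, 17:00–17:20, 17:40–18:10, 18:40–18:50.
Thandi → UTC: 02:50–03:20, 03:40–04:00, 06:30–06:40, 07:50–08:20.
Emeka ∩ Thandi: (none).
Windows ≥ 90 min: (none).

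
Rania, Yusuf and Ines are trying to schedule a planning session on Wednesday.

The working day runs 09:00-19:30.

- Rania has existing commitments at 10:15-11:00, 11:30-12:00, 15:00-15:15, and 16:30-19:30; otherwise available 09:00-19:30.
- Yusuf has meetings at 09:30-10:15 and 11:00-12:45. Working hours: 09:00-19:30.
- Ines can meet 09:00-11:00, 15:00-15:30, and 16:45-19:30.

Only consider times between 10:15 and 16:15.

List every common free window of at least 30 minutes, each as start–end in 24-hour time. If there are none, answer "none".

none

Rania free within 09:00–19:30: 09:00–10:15, 11:00–11:30, 12:00–15:00, 15:15–16:30.
Yusuf free within 09:00–19:30: 09:00–09:30, 10:15–11:00, 12:45–19:30.
Rania ∩ Yusuf: 09:00–09:30, 12:45–15:00, 15:15–16:30.
Rania ∩ Yusuf ∩ Ines: 09:00–09:30, 15:15–15:30.
Restricted to 10:15–16:15: 15:15–15:30.
Windows ≥ 30 min: (none).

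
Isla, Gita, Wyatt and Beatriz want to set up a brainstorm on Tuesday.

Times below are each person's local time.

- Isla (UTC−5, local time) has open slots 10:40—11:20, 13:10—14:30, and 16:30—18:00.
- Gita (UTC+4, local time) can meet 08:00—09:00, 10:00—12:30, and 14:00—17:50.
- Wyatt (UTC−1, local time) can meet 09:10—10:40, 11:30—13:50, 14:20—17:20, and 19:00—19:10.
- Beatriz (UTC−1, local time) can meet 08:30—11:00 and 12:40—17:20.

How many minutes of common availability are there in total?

Isla → UTC: 15:40–16:20, 18:10–19:30, 21:30–23:00.
Gita → UTC: 04:00–05:00, 06:00–08:30, 10:00–13:50.
Wyatt → UTC: 10:10–11:40, 12:30–14:50, 15:20–18:20, 20:00–20:10.
Beatriz → UTC: 09:30–12:00, 13:40–18:20.
Isla ∩ Gita: (none).
Isla ∩ Gita ∩ Wyatt: (none).
Isla ∩ Gita ∩ Wyatt ∩ Beatriz: (none).
Total common minutes: 0.

0 minutes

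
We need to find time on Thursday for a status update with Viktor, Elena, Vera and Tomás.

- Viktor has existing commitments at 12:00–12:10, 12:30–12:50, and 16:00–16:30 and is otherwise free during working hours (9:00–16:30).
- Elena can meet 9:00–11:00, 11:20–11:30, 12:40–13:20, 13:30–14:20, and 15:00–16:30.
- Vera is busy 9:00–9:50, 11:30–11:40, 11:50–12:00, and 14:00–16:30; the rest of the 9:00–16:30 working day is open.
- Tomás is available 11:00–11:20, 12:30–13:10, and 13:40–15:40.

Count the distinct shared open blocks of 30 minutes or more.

Viktor free within 09:00–16:30: 09:00–12:00, 12:10–12:30, 12:50–16:00.
Vera free within 09:00–16:30: 09:50–11:30, 11:40–11:50, 12:00–14:00.
Viktor ∩ Elena: 09:00–11:00, 11:20–11:30, 12:50–13:20, 13:30–14:20, 15:00–16:00.
Viktor ∩ Elena ∩ Vera: 09:50–11:00, 11:20–11:30, 12:50–13:20, 13:30–14:00.
Viktor ∩ Elena ∩ Vera ∩ Tomás: 12:50–13:10, 13:40–14:00.
Windows ≥ 30 min: (none).
That's 0 windows.

0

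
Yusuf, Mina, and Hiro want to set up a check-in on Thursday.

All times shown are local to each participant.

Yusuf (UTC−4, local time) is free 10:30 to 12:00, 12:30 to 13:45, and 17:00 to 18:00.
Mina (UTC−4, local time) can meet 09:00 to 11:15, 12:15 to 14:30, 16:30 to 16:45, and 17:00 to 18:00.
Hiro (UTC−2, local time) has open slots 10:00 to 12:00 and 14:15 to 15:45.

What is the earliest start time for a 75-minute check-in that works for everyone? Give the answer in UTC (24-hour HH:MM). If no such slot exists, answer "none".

Yusuf → UTC: 14:30–16:00, 16:30–17:45, 21:00–22:00.
Mina → UTC: 13:00–15:15, 16:15–18:30, 20:30–20:45, 21:00–22:00.
Hiro → UTC: 12:00–14:00, 16:15–17:45.
Yusuf ∩ Mina: 14:30–15:15, 16:30–17:45, 21:00–22:00.
Yusuf ∩ Mina ∩ Hiro: 16:30–17:45.
Windows ≥ 75 min: 16:30–17:45.
Earliest such window starts at 16:30.

16:30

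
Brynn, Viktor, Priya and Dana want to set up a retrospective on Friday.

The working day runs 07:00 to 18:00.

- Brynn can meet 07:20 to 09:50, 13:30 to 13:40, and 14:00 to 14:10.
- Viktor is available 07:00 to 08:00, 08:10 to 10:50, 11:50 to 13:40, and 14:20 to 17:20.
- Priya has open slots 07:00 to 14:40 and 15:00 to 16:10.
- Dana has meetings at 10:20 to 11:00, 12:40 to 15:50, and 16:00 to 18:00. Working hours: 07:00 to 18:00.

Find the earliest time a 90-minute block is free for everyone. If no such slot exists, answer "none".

08:10

Dana free within 07:00–18:00: 07:00–10:20, 11:00–12:40, 15:50–16:00.
Brynn ∩ Viktor: 07:20–08:00, 08:10–09:50, 13:30–13:40.
Brynn ∩ Viktor ∩ Priya: 07:20–08:00, 08:10–09:50, 13:30–13:40.
Brynn ∩ Viktor ∩ Priya ∩ Dana: 07:20–08:00, 08:10–09:50.
Windows ≥ 90 min: 08:10–09:50.
Earliest such window starts at 08:10.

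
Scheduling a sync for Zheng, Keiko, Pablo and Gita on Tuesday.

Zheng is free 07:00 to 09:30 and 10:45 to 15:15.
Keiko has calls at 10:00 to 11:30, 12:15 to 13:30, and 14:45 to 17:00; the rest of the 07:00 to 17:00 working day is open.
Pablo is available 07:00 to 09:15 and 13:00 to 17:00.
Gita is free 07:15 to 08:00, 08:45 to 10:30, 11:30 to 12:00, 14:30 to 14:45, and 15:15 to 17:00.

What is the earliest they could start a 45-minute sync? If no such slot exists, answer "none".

Keiko free within 07:00–17:00: 07:00–10:00, 11:30–12:15, 13:30–14:45.
Zheng ∩ Keiko: 07:00–09:30, 11:30–12:15, 13:30–14:45.
Zheng ∩ Keiko ∩ Pablo: 07:00–09:15, 13:30–14:45.
Zheng ∩ Keiko ∩ Pablo ∩ Gita: 07:15–08:00, 08:45–09:15, 14:30–14:45.
Windows ≥ 45 min: 07:15–08:00.
Earliest such window starts at 07:15.

07:15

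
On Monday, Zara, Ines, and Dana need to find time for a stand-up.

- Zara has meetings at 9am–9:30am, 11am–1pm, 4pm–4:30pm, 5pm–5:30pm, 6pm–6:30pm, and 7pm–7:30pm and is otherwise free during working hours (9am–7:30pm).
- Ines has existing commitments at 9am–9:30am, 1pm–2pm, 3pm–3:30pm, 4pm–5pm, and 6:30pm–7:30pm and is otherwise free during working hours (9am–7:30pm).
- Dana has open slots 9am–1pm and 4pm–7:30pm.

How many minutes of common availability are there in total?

120 minutes

Zara free within 09:00–19:30: 09:30–11:00, 13:00–16:00, 16:30–17:00, 17:30–18:00, 18:30–19:00.
Ines free within 09:00–19:30: 09:30–13:00, 14:00–15:00, 15:30–16:00, 17:00–18:30.
Zara ∩ Ines: 09:30–11:00, 14:00–15:00, 15:30–16:00, 17:30–18:00.
Zara ∩ Ines ∩ Dana: 09:30–11:00, 17:30–18:00.
Total common minutes: 90 + 30 = 120.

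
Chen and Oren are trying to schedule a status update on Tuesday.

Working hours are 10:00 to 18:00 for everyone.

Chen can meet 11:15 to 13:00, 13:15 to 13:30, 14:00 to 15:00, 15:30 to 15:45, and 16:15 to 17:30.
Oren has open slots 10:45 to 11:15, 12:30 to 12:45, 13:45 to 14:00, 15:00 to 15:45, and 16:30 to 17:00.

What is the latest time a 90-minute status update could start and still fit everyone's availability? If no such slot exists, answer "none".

Chen ∩ Oren: 12:30–12:45, 15:30–15:45, 16:30–17:00.
Windows ≥ 90 min: (none).

none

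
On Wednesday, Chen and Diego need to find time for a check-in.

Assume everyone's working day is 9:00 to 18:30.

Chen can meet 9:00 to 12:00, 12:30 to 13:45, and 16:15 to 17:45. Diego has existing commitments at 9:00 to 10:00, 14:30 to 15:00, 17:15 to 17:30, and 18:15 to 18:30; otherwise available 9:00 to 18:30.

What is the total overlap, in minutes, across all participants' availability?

270 minutes

Diego free within 09:00–18:30: 10:00–14:30, 15:00–17:15, 17:30–18:15.
Chen ∩ Diego: 10:00–12:00, 12:30–13:45, 16:15–17:15, 17:30–17:45.
Total common minutes: 120 + 75 + 60 + 15 = 270.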